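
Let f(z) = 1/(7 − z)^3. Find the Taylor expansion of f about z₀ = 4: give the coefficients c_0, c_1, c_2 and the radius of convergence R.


Let w = z − z₀, so z = z₀ + w.
Then 7 − z = 7 − (z₀ + w) = (7 − z₀) − w = 3 − w.
f(z) = 1/(3 − w)^3 = (1/(3)^3) · (1 − w/(3))^{−3}.
By the binomial series (1−u)^{−3} = Σ_{n≥0} C(n+2, 2) u^n for |u|<1, with u = w/(3):
  c_n = C(n+2, 2) / (3)^(n+3).
  c_0 = 1/(3)^3 = 1/27.
  c_1 = 3/(3)^4 = 1/27.
  c_2 = 6/(3)^5 = 2/81.
The series is valid for |w/d| < 1, i.e. |z − z₀| < |d|.
Radius of convergence: R = |7 − z₀| = |3| = 3 (distance from z₀ to the singularity z = 7).

c_0 = 1/27, c_1 = 1/27, c_2 = 2/81; R = 3.


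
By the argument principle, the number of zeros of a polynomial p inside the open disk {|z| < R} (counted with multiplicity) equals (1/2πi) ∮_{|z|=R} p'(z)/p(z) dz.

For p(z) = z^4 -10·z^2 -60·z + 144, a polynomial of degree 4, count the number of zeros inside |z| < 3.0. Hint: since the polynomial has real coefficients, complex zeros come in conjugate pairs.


The zeros of p are: 2, 4, (-3 + 3i), (-3 - 3i).
Their magnitudes are: 2, 4, 4.243, 4.243.
Zeros with |z| < R = 3.0: 2.
Count = 1.
By the argument principle, (1/2πi) ∮_{|z|=R} p'(z)/p(z) dz equals exactly this count.

Number of zeros inside |z| < 3.0: 1.


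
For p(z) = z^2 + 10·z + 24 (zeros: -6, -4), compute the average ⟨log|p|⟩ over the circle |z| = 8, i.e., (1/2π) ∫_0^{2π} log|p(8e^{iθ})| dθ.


Zeros: -6, -4; r = 8.
Inside |z| < r: -6, -4. Outside (|z| ≥ r): ∅.
p(0) = 24, so log|p(0)| = log(24) = 3.1781.
Apply Jensen: I(r) = log|p(0)| + Σ_k log(r/|z_k|), summed over zeros inside |z| < r.
  log(r/|z_k|) for z_k = -6: log(8/6) = 0.2877
  log(r/|z_k|) for z_k = -4: log(8/4) = 0.6931
Sum over inside zeros: 0.9808.
I(r) = log|p(0)| + (inside sum) = 3.1781 + 0.9808 = 4.1589.
Closed form (all zeros inside, monic): I(r) = n·log(r) = 2·log(8) = 4.1589. ✓

I(r) ≈ 4.1589.


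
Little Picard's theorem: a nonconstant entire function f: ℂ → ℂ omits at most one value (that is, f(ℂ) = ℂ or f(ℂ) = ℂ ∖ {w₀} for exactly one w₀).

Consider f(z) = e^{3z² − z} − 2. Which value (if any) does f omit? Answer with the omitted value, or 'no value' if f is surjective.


Little Picard bounds the complement of f(ℂ) to at most one point.
The exponent g(z) = 3z² − z is a nonconstant polynomial, hence surjective onto ℂ. So e^{g(z)} takes every value in {e^w : w ∈ ℂ} = ℂ ∖ {0}. Adding -2 shifts the range to ℂ ∖ {-2}. f omits exactly -2.

Omitted value: -2.


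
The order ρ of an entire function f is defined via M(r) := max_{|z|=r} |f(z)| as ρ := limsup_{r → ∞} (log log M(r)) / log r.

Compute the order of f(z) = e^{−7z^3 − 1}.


|e^{−7z^3 − 1}| = e^{Re(-7·z^3) + -1} ≤ e^{7|z|^3 + -1} = e^{7r^3 + -1} on |z| = r, so ρ ≤ 3. Choosing z on |z|=r so that -7·z^3 is real positive (always possible by picking arg z appropriately) gives |f(z)| = e^{7r^3 + -1}, matching the bound. The additive constant -1 does not affect log log M(r) ~ 3·log r. Hence ρ = 3.
Therefore ρ = 3.

Order ρ = 3.


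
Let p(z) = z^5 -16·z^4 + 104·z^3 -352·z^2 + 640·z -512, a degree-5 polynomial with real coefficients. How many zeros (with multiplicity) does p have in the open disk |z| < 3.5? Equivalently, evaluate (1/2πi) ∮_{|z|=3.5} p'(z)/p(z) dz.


The zeros of p are: 4, (2 + 2i), (2 - 2i), 4, 4.
Their magnitudes are: 4, 2.828, 2.828, 4, 4.
Zeros with |z| < R = 3.5: (2 + 2i), (2 - 2i).
Count = 2.
By the argument principle, (1/2πi) ∮_{|z|=R} p'(z)/p(z) dz equals exactly this count.

Number of zeros inside |z| < 3.5: 2.


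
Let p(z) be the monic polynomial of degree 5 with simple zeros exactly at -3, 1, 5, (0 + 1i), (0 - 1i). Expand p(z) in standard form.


The polynomial is p(z) = ∏_{α ∈ S} (z − α), where S = {-3, 1, 5, (0 + 1i), (0 - 1i)}.
Expanding the product yields: p(z) = z^5 -3·z^4 -12·z^3 + 12·z^2 -13·z + 15.
Note conjugate pairs combine to real quadratics: (z − (0+1i))(z − (0−1i)) = z² + 1.
The resulting polynomial has degree 5 and real coefficients as required.

p(z) = z^5 -3·z^4 -12·z^3 + 12·z^2 -13·z + 15.


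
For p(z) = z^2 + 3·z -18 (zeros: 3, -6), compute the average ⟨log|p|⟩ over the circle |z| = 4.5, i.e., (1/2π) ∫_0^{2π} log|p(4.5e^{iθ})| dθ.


Zeros: -6, 3; r = 4.5.
Inside |z| < r: 3. Outside (|z| ≥ r): -6.
p(0) = -18, so log|p(0)| = log(18) = 2.8904.
Apply Jensen: I(r) = log|p(0)| + Σ_k log(r/|z_k|), summed over zeros inside |z| < r.
  log(r/|z_k|) for z_k = 3: log(4.5/3) = 0.4055
  Outside zeros (-6) contribute nothing to the Jensen sum.
Sum over inside zeros: 0.4055.
I(r) = log|p(0)| + (inside sum) = 2.8904 + 0.4055 = 3.2958.
Note: since some zeros are outside |z| ≤ r, the simplified n·log(r) form does NOT apply — only the inside zeros contribute.

I(r) ≈ 3.2958.


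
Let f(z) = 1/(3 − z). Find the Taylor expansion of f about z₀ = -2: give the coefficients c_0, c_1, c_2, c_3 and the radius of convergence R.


Let w = z − z₀, so z = z₀ + w.
Then 3 − z = 3 − (z₀ + w) = (3 − z₀) − w = 5 − w.
f(z) = 1/(5 − w) = (1/(5)) · 1/(1 − w/(5)) = Σ_{n≥0} w^n / (5)^(n+1).
So c_n = 1/(5)^(n+1):
  c_0 = 1/(5)^1 = 1/5.
  c_1 = 1/(5)^2 = 1/25.
  c_2 = 1/(5)^3 = 1/125.
  c_3 = 1/(5)^4 = 1/625.
The series is valid for |w/d| < 1, i.e. |z − z₀| < |d|.
Radius of convergence: R = |3 − z₀| = |5| = 5 (distance from z₀ to the singularity z = 3).

c_0 = 1/5, c_1 = 1/25, c_2 = 1/125, c_3 = 1/625; R = 5.


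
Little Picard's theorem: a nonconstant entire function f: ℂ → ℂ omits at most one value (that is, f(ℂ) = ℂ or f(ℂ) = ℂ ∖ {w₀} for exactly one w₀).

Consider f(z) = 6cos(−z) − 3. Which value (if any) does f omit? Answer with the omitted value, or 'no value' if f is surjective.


Little Picard bounds the complement of f(ℂ) to at most one point.
cos is entire and surjective onto ℂ: for every w ∈ ℂ, cos(ζ) = w has a solution ζ ∈ ℂ (e.g., via the complex inverse arccos). With ζ = −z this gives z = ζ/(-1). Then 6·cos(−z) takes every value in 6·ℂ = ℂ, and adding -3 is a bijection of ℂ. So f is surjective and omits no value. (Note: only on the real line is cos bounded by [−1, 1].)

Omitted value: no value.


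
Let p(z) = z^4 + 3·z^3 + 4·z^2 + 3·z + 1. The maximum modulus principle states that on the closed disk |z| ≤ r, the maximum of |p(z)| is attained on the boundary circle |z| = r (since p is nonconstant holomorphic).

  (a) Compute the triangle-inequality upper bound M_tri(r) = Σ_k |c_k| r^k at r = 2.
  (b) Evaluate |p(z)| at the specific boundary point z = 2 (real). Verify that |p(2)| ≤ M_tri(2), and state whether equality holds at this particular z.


Coefficients: c_0 = 1, c_1 = 3, c_2 = 4, c_3 = 3, c_4 = 1. Radius r = 2.
Part (a). Triangle bound: M_tri(r) = Σ_k |c_k| r^k
  = |1|·2^0 + |3|·2^1 + |4|·2^2 + |3|·2^3 + |1|·2^4
  = 1 + 6 + 16 + 24 + 16 = 63.
This bounds M(r) := max_{|z|=r} |p(z)| from above; equality holds iff all terms c_k z^k can be made to align in phase at a single z on |z|=r.
Part (b). At z = 2 (real, on the circle |z| = r):
  p(2) = (1)·2^0 + (3)·2^1 + (4)·2^2 + (3)·2^3 + (1)·2^4 = 63.
  |p(2)| = 63.
Since all nonzero coefficients share the same sign, |p(2)| = 63 = M_tri(2); the triangle bound is attained at z = 2, so in fact M(r) = 63.

M_tri(2) = 63; |p(2)| = 63; equality at z=2: yes.


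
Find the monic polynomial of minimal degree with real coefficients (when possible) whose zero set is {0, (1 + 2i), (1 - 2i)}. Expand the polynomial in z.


The polynomial is p(z) = ∏_{α ∈ S} (z − α), where S = {0, (1 + 2i), (1 - 2i)}.
Expanding the product yields: p(z) = z^3 -2·z^2 + 5·z.
Note conjugate pairs combine to real quadratics: (z − (1+2i))(z − (1−2i)) = z² − 2z + 5.
The resulting polynomial has degree 3 and real coefficients as required.

p(z) = z^3 -2·z^2 + 5·z.


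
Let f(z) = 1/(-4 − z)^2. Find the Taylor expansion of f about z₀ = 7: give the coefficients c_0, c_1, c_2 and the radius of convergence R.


Let w = z − z₀, so z = z₀ + w.
Then -4 − z = -4 − (z₀ + w) = (-4 − z₀) − w = -11 − w.
f(z) = 1/(-11 − w)^2 = (1/(-11)^2) · (1 − w/(-11))^{−2}.
By the binomial series (1−u)^{−2} = Σ_{n≥0} C(n+1, 1) u^n for |u|<1, with u = w/(-11):
  c_n = C(n+1, 1) / (-11)^(n+2).
  c_0 = 1/(-11)^2 = 1/121.
  c_1 = 2/(-11)^3 = -2/1331.
  c_2 = 3/(-11)^4 = 3/14641.
The series is valid for |w/d| < 1, i.e. |z − z₀| < |d|.
Radius of convergence: R = |-4 − z₀| = |-11| = 11 (distance from z₀ to the singularity z = -4).

c_0 = 1/121, c_1 = -2/1331, c_2 = 3/14641; R = 11.


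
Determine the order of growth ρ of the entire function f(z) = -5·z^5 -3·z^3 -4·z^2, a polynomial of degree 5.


|f(z)| ≤ Σ|c_k|·r^k = O(r^5) as r → ∞. Polynomial growth is O(e^{r^ε}) for every ε > 0 (since r^5/e^{r^ε} → 0), so ρ ≤ ε for all ε > 0, i.e. ρ = 0. Every nonconstant polynomial has order 0.
Therefore ρ = 0.

Order ρ = 0.


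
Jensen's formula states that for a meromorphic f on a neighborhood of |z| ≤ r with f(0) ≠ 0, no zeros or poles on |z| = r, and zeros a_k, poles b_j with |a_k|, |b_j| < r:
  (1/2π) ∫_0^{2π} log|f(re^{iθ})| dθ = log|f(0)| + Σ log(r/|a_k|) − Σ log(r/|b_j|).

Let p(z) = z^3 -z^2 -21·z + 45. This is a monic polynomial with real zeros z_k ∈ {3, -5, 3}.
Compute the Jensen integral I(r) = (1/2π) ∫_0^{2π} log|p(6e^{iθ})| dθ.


Zeros: -5, 3, 3; r = 6.
Inside |z| < r: -5, 3, 3. Outside (|z| ≥ r): ∅.
p(0) = 45, so log|p(0)| = log(45) = 3.8067.
Apply Jensen: I(r) = log|p(0)| + Σ_k log(r/|z_k|), summed over zeros inside |z| < r.
  log(r/|z_k|) for z_k = 3: log(6/3) = 0.6931
  log(r/|z_k|) for z_k = -5: log(6/5) = 0.1823
  log(r/|z_k|) for z_k = 3: log(6/3) = 0.6931
Sum over inside zeros: 1.5686.
I(r) = log|p(0)| + (inside sum) = 3.8067 + 1.5686 = 5.3753.
Closed form (all zeros inside, monic): I(r) = n·log(r) = 3·log(6) = 5.3753. ✓

I(r) ≈ 5.3753.


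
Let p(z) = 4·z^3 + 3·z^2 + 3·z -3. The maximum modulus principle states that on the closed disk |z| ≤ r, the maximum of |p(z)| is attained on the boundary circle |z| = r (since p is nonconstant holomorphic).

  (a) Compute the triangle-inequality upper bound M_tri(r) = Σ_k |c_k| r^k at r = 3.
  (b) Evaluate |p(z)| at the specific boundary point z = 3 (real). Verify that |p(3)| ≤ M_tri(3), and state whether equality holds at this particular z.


Coefficients: c_0 = -3, c_1 = 3, c_2 = 3, c_3 = 4. Radius r = 3.
Part (a). Triangle bound: M_tri(r) = Σ_k |c_k| r^k
  = |-3|·3^0 + |3|·3^1 + |3|·3^2 + |4|·3^3
  = 3 + 9 + 27 + 108 = 147.
This bounds M(r) := max_{|z|=r} |p(z)| from above; equality holds iff all terms c_k z^k can be made to align in phase at a single z on |z|=r.
Part (b). At z = 3 (real, on the circle |z| = r):
  p(3) = (-3)·3^0 + (3)·3^1 + (3)·3^2 + (4)·3^3 = 141.
  |p(3)| = 141.
Check: |p(3)| = 141 ≤ 147 = M_tri(3). ✓ Equality does not hold at z = 3 (the coefficients have mixed signs, so the terms do not all align in phase there).

M_tri(3) = 147; |p(3)| = 141; equality at z=3: no.


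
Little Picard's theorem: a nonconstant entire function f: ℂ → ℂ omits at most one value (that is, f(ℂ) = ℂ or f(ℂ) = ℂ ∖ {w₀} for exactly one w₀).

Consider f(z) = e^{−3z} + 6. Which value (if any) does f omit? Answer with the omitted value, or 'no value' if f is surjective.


Little Picard bounds the complement of f(ℂ) to at most one point.
e^{−3z} is never zero on ℂ, so 1·e^{−3z} takes every value in ℂ ∖ {0}. Adding 6 shifts the range to ℂ ∖ {6}. Thus f omits exactly the value 6.

Omitted value: 6.


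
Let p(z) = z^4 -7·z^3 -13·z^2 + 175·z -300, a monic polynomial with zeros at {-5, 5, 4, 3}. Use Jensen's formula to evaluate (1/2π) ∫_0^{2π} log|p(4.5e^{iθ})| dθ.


Zeros: -5, 3, 4, 5; r = 4.5.
Inside |z| < r: 3, 4. Outside (|z| ≥ r): -5, 5.
p(0) = -300, so log|p(0)| = log(300) = 5.7038.
Apply Jensen: I(r) = log|p(0)| + Σ_k log(r/|z_k|), summed over zeros inside |z| < r.
  log(r/|z_k|) for z_k = 4: log(4.5/4) = 0.1178
  log(r/|z_k|) for z_k = 3: log(4.5/3) = 0.4055
  Outside zeros (-5, 5) contribute nothing to the Jensen sum.
Sum over inside zeros: 0.5232.
I(r) = log|p(0)| + (inside sum) = 5.7038 + 0.5232 = 6.2270.
Note: since some zeros are outside |z| ≤ r, the simplified n·log(r) form does NOT apply — only the inside zeros contribute.

I(r) ≈ 6.2270.


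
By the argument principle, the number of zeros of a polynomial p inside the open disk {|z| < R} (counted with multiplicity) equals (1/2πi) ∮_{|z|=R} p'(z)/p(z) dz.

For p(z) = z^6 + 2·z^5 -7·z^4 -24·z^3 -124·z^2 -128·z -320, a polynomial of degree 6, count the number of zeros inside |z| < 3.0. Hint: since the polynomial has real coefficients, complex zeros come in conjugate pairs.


The zeros of p are: (0 + 2i), (0 - 2i), -4, (-1 + 2i), (-1 - 2i), 4.
Their magnitudes are: 2, 2, 4, 2.236, 2.236, 4.
Zeros with |z| < R = 3.0: (0 + 2i), (0 - 2i), (-1 + 2i), (-1 - 2i).
Count = 4.
By the argument principle, (1/2πi) ∮_{|z|=R} p'(z)/p(z) dz equals exactly this count.

Number of zeros inside |z| < 3.0: 4.


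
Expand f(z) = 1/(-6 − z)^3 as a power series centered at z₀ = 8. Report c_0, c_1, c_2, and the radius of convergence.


Let w = z − z₀, so z = z₀ + w.
Then -6 − z = -6 − (z₀ + w) = (-6 − z₀) − w = -14 − w.
f(z) = 1/(-14 − w)^3 = (1/(-14)^3) · (1 − w/(-14))^{−3}.
By the binomial series (1−u)^{−3} = Σ_{n≥0} C(n+2, 2) u^n for |u|<1, with u = w/(-14):
  c_n = C(n+2, 2) / (-14)^(n+3).
  c_0 = 1/(-14)^3 = -1/2744.
  c_1 = 3/(-14)^4 = 3/38416.
  c_2 = 6/(-14)^5 = -3/268912.
The series is valid for |w/d| < 1, i.e. |z − z₀| < |d|.
Radius of convergence: R = |-6 − z₀| = |-14| = 14 (distance from z₀ to the singularity z = -6).

c_0 = -1/2744, c_1 = 3/38416, c_2 = -3/268912; R = 14.


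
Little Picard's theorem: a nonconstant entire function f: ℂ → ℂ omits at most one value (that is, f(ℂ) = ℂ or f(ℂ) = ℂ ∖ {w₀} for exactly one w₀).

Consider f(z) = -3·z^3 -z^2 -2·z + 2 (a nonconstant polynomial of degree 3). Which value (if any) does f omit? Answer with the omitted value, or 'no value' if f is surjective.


Little Picard bounds the complement of f(ℂ) to at most one point.
For every w ∈ ℂ, the equation p(z) − w = 0 is a nonconstant polynomial in z and hence has at least one root by the fundamental theorem of algebra. So p is surjective onto ℂ, omitting no value.

Omitted value: no value.


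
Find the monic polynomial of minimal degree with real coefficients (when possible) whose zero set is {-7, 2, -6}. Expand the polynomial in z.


The polynomial is p(z) = ∏_{α ∈ S} (z − α), where S = {-7, 2, -6}.
Expanding the product yields: p(z) = z^3 + 11·z^2 + 16·z -84.
The resulting polynomial has degree 3 and real coefficients as required.

p(z) = z^3 + 11·z^2 + 16·z -84.


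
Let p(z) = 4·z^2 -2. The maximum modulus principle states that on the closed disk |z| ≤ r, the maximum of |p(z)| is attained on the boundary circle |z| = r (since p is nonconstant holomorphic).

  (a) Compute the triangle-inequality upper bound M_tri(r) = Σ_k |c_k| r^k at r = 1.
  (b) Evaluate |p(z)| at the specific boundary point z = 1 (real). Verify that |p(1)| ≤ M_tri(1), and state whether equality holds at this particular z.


Coefficients: c_0 = -2, c_1 = 0, c_2 = 4. Radius r = 1.
Part (a). Triangle bound: M_tri(r) = Σ_k |c_k| r^k
  = |-2|·1^0 + |0|·1^1 + |4|·1^2
  = 2 + 0 + 4 = 6.
This bounds M(r) := max_{|z|=r} |p(z)| from above; equality holds iff all terms c_k z^k can be made to align in phase at a single z on |z|=r.
Part (b). At z = 1 (real, on the circle |z| = r):
  p(1) = (-2)·1^0 + (0)·1^1 + (4)·1^2 = 2.
  |p(1)| = 2.
Check: |p(1)| = 2 ≤ 6 = M_tri(1). ✓ Equality does not hold at z = 1 (the coefficients have mixed signs, so the terms do not all align in phase there).

M_tri(1) = 6; |p(1)| = 2; equality at z=1: no.


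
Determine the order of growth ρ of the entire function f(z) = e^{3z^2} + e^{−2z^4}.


Each summand is entire of order 2 and 4 respectively (as in the single-exponential case). The order of a sum is at most the max of the orders, so ρ ≤ 4. For the lower bound: on |z|=r choose arg z so that -2z^4 is real positive; then |e^{-2z^4}| = e^{2r^4} while |e^{3z^2}| ≤ e^{3r^2} = o(e^{2r^4}). So |f| ≥ e^{2r^4}(1 − o(1)) and ρ ≥ 4. Hence ρ = max(2, 4) = 4.
Therefore ρ = 4.

Order ρ = 4.


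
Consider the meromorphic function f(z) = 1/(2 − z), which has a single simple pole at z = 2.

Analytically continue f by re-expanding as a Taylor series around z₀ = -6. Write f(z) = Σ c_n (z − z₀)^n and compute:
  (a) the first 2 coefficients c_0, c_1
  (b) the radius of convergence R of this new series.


Let w = z − z₀, so z = z₀ + w.
Then 2 − z = 2 − (z₀ + w) = (2 − z₀) − w = 8 − w.
f(z) = 1/(8 − w) = (1/(8)) · 1/(1 − w/(8)) = Σ_{n≥0} w^n / (8)^(n+1).
So c_n = 1/(8)^(n+1):
  c_0 = 1/(8)^1 = 1/8.
  c_1 = 1/(8)^2 = 1/64.
The series is valid for |w/d| < 1, i.e. |z − z₀| < |d|.
Radius of convergence: R = |2 − z₀| = |8| = 8 (distance from z₀ to the singularity z = 2).

c_0 = 1/8, c_1 = 1/64; R = 8.


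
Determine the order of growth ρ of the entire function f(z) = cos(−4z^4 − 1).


Write cos(w) = (e^{iw} ± e^{−iw})/(2 or 2i), so |cos(w)| ≤ e^{|w|}. With w = −4z^4 − 1, |w| ≤ 4r^4 + 1 on |z|=r, giving M(r) ≤ e^{4r^4 + 1} and ρ ≤ 4. For the lower bound, choose z on |z|=r with -4z^4 purely imaginary of modulus 4r^4; then |cos(−4z^4 − 1)| grows like e^{4r^4}/2, so ρ ≥ 4. Hence ρ = 4.
Therefore ρ = 4.

Order ρ = 4.


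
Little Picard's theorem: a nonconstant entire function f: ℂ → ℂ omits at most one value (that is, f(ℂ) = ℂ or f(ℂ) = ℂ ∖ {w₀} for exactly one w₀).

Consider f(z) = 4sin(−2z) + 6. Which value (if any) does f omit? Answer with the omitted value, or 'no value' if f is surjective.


Little Picard bounds the complement of f(ℂ) to at most one point.
sin is entire and surjective onto ℂ: for every w ∈ ℂ, sin(ζ) = w has a solution ζ ∈ ℂ (e.g., via the complex inverse arcsin). With ζ = −2z this gives z = ζ/(-2). Then 4·sin(−2z) takes every value in 4·ℂ = ℂ, and adding 6 is a bijection of ℂ. So f is surjective and omits no value. (Note: only on the real line is sin bounded by [−1, 1].)

Omitted value: no value.


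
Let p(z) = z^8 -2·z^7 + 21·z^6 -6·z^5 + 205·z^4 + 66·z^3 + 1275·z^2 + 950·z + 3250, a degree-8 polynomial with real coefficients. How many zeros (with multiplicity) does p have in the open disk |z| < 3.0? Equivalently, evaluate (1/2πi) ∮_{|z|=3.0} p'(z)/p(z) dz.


The zeros of p are: (-1 + 2i), (-1 - 2i), (-1 + 2i), (-1 - 2i), (2 + 3i), (2 - 3i), (1 + 3i), (1 - 3i).
Their magnitudes are: 2.236, 2.236, 2.236, 2.236, 3.606, 3.606, 3.162, 3.162.
Zeros with |z| < R = 3.0: (-1 + 2i), (-1 - 2i), (-1 + 2i), (-1 - 2i).
Count = 4.
By the argument principle, (1/2πi) ∮_{|z|=R} p'(z)/p(z) dz equals exactly this count.

Number of zeros inside |z| < 3.0: 4.


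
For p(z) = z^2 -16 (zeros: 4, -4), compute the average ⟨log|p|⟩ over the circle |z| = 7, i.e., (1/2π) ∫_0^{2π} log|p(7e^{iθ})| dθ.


Zeros: -4, 4; r = 7.
Inside |z| < r: -4, 4. Outside (|z| ≥ r): ∅.
p(0) = -16, so log|p(0)| = log(16) = 2.7726.
Apply Jensen: I(r) = log|p(0)| + Σ_k log(r/|z_k|), summed over zeros inside |z| < r.
  log(r/|z_k|) for z_k = 4: log(7/4) = 0.5596
  log(r/|z_k|) for z_k = -4: log(7/4) = 0.5596
Sum over inside zeros: 1.1192.
I(r) = log|p(0)| + (inside sum) = 2.7726 + 1.1192 = 3.8918.
Closed form (all zeros inside, monic): I(r) = n·log(r) = 2·log(7) = 3.8918. ✓

I(r) ≈ 3.8918.


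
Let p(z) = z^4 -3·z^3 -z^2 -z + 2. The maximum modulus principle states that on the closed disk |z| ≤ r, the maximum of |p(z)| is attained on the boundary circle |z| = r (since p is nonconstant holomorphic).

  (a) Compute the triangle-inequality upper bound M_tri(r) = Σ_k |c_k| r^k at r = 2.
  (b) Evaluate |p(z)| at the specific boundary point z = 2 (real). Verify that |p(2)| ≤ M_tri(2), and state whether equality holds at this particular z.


Coefficients: c_0 = 2, c_1 = -1, c_2 = -1, c_3 = -3, c_4 = 1. Radius r = 2.
Part (a). Triangle bound: M_tri(r) = Σ_k |c_k| r^k
  = |2|·2^0 + |-1|·2^1 + |-1|·2^2 + |-3|·2^3 + |1|·2^4
  = 2 + 2 + 4 + 24 + 16 = 48.
This bounds M(r) := max_{|z|=r} |p(z)| from above; equality holds iff all terms c_k z^k can be made to align in phase at a single z on |z|=r.
Part (b). At z = 2 (real, on the circle |z| = r):
  p(2) = (2)·2^0 + (-1)·2^1 + (-1)·2^2 + (-3)·2^3 + (1)·2^4 = -12.
  |p(2)| = 12.
Check: |p(2)| = 12 ≤ 48 = M_tri(2). ✓ Equality does not hold at z = 2 (the coefficients have mixed signs, so the terms do not all align in phase there).

M_tri(2) = 48; |p(2)| = 12; equality at z=2: no.


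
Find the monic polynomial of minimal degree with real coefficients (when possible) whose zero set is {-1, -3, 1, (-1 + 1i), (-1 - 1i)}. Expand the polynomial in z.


The polynomial is p(z) = ∏_{α ∈ S} (z − α), where S = {-1, -3, 1, (-1 + 1i), (-1 - 1i)}.
Expanding the product yields: p(z) = z^5 + 5·z^4 + 7·z^3 + z^2 -8·z -6.
Note conjugate pairs combine to real quadratics: (z − (-1+1i))(z − (-1−1i)) = z² + 2z + 2.
The resulting polynomial has degree 5 and real coefficients as required.

p(z) = z^5 + 5·z^4 + 7·z^3 + z^2 -8·z -6.


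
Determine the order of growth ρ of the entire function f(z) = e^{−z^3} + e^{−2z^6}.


Each summand is entire of order 3 and 6 respectively (as in the single-exponential case). The order of a sum is at most the max of the orders, so ρ ≤ 6. For the lower bound: on |z|=r choose arg z so that -2z^6 is real positive; then |e^{-2z^6}| = e^{2r^6} while |e^{-1z^3}| ≤ e^{1r^3} = o(e^{2r^6}). So |f| ≥ e^{2r^6}(1 − o(1)) and ρ ≥ 6. Hence ρ = max(3, 6) = 6.
Therefore ρ = 6.

Order ρ = 6.


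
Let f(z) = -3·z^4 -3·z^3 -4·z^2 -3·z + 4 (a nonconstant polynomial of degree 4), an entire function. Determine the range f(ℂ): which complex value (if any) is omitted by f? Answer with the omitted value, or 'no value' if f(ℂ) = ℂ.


Little Picard bounds the complement of f(ℂ) to at most one point.
For every w ∈ ℂ, the equation p(z) − w = 0 is a nonconstant polynomial in z and hence has at least one root by the fundamental theorem of algebra. So p is surjective onto ℂ, omitting no value.

Omitted value: no value.


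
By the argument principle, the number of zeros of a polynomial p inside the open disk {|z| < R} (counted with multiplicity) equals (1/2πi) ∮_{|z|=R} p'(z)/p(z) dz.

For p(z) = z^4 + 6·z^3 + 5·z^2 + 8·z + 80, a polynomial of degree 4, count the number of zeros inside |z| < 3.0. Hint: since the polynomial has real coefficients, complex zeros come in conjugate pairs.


The zeros of p are: (1 + 2i), (1 - 2i), -4, -4.
Their magnitudes are: 2.236, 2.236, 4, 4.
Zeros with |z| < R = 3.0: (1 + 2i), (1 - 2i).
Count = 2.
By the argument principle, (1/2πi) ∮_{|z|=R} p'(z)/p(z) dz equals exactly this count.

Number of zeros inside |z| < 3.0: 2.


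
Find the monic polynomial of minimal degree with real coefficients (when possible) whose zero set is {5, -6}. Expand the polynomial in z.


The polynomial is p(z) = ∏_{α ∈ S} (z − α), where S = {5, -6}.
Expanding the product yields: p(z) = z^2 + z -30.
The resulting polynomial has degree 2 and real coefficients as required.

p(z) = z^2 + z -30.


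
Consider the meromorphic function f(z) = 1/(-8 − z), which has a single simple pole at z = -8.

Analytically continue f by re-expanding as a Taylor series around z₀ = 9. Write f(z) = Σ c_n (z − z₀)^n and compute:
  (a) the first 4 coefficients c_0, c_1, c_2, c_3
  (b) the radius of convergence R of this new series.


Let w = z − z₀, so z = z₀ + w.
Then -8 − z = -8 − (z₀ + w) = (-8 − z₀) − w = -17 − w.
f(z) = 1/(-17 − w) = (1/(-17)) · 1/(1 − w/(-17)) = Σ_{n≥0} w^n / (-17)^(n+1).
So c_n = 1/(-17)^(n+1):
  c_0 = 1/(-17)^1 = -1/17.
  c_1 = 1/(-17)^2 = 1/289.
  c_2 = 1/(-17)^3 = -1/4913.
  c_3 = 1/(-17)^4 = 1/83521.
The series is valid for |w/d| < 1, i.e. |z − z₀| < |d|.
Radius of convergence: R = |-8 − z₀| = |-17| = 17 (distance from z₀ to the singularity z = -8).

c_0 = -1/17, c_1 = 1/289, c_2 = -1/4913, c_3 = 1/83521; R = 17.


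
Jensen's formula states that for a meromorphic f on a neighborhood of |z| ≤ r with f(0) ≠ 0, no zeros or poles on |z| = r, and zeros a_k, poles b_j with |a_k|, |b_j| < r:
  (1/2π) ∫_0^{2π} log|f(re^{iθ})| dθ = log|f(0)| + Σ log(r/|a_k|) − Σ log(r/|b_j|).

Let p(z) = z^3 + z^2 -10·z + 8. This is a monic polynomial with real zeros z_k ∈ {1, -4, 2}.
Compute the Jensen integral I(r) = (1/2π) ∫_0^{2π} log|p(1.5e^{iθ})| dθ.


Zeros: -4, 1, 2; r = 1.5.
Inside |z| < r: 1. Outside (|z| ≥ r): -4, 2.
p(0) = 8, so log|p(0)| = log(8) = 2.0794.
Apply Jensen: I(r) = log|p(0)| + Σ_k log(r/|z_k|), summed over zeros inside |z| < r.
  log(r/|z_k|) for z_k = 1: log(1.5/1) = 0.4055
  Outside zeros (-4, 2) contribute nothing to the Jensen sum.
Sum over inside zeros: 0.4055.
I(r) = log|p(0)| + (inside sum) = 2.0794 + 0.4055 = 2.4849.
Note: since some zeros are outside |z| ≤ r, the simplified n·log(r) form does NOT apply — only the inside zeros contribute.

I(r) ≈ 2.4849.


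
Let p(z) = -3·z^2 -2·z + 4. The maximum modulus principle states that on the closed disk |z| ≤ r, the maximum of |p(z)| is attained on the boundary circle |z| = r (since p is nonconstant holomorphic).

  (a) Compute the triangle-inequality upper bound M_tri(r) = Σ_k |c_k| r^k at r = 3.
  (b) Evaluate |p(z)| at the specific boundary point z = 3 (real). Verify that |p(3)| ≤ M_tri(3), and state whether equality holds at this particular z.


Coefficients: c_0 = 4, c_1 = -2, c_2 = -3. Radius r = 3.
Part (a). Triangle bound: M_tri(r) = Σ_k |c_k| r^k
  = |4|·3^0 + |-2|·3^1 + |-3|·3^2
  = 4 + 6 + 27 = 37.
This bounds M(r) := max_{|z|=r} |p(z)| from above; equality holds iff all terms c_k z^k can be made to align in phase at a single z on |z|=r.
Part (b). At z = 3 (real, on the circle |z| = r):
  p(3) = (4)·3^0 + (-2)·3^1 + (-3)·3^2 = -29.
  |p(3)| = 29.
Check: |p(3)| = 29 ≤ 37 = M_tri(3). ✓ Equality does not hold at z = 3 (the coefficients have mixed signs, so the terms do not all align in phase there).

M_tri(3) = 37; |p(3)| = 29; equality at z=3: no.


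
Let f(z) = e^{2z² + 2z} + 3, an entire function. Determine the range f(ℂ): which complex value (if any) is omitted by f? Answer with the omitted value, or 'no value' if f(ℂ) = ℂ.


Little Picard bounds the complement of f(ℂ) to at most one point.
The exponent g(z) = 2z² + 2z is a nonconstant polynomial, hence surjective onto ℂ. So e^{g(z)} takes every value in {e^w : w ∈ ℂ} = ℂ ∖ {0}. Adding 3 shifts the range to ℂ ∖ {3}. f omits exactly 3.

Omitted value: 3.


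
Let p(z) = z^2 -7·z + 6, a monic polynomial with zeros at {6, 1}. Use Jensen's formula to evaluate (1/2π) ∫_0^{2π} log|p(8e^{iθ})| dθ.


Zeros: 1, 6; r = 8.
Inside |z| < r: 1, 6. Outside (|z| ≥ r): ∅.
p(0) = 6, so log|p(0)| = log(6) = 1.7918.
Apply Jensen: I(r) = log|p(0)| + Σ_k log(r/|z_k|), summed over zeros inside |z| < r.
  log(r/|z_k|) for z_k = 6: log(8/6) = 0.2877
  log(r/|z_k|) for z_k = 1: log(8/1) = 2.0794
Sum over inside zeros: 2.3671.
I(r) = log|p(0)| + (inside sum) = 1.7918 + 2.3671 = 4.1589.
Closed form (all zeros inside, monic): I(r) = n·log(r) = 2·log(8) = 4.1589. ✓

I(r) ≈ 4.1589.


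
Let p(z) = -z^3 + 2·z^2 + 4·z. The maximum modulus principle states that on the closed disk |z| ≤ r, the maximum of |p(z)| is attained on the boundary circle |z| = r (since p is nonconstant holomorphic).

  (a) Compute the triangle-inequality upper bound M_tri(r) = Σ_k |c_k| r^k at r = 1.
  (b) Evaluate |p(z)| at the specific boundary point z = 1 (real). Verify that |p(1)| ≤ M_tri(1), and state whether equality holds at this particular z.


Coefficients: c_0 = 0, c_1 = 4, c_2 = 2, c_3 = -1. Radius r = 1.
Part (a). Triangle bound: M_tri(r) = Σ_k |c_k| r^k
  = |0|·1^0 + |4|·1^1 + |2|·1^2 + |-1|·1^3
  = 0 + 4 + 2 + 1 = 7.
This bounds M(r) := max_{|z|=r} |p(z)| from above; equality holds iff all terms c_k z^k can be made to align in phase at a single z on |z|=r.
Part (b). At z = 1 (real, on the circle |z| = r):
  p(1) = (0)·1^0 + (4)·1^1 + (2)·1^2 + (-1)·1^3 = 5.
  |p(1)| = 5.
Check: |p(1)| = 5 ≤ 7 = M_tri(1). ✓ Equality does not hold at z = 1 (the coefficients have mixed signs, so the terms do not all align in phase there).

M_tri(1) = 7; |p(1)| = 5; equality at z=1: no.


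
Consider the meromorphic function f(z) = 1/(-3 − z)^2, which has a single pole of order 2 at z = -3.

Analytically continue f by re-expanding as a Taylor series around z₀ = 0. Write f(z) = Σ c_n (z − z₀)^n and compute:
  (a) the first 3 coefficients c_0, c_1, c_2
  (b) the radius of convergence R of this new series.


Let w = z − z₀, so z = z₀ + w.
Then -3 − z = -3 − (z₀ + w) = (-3 − z₀) − w = -3 − w.
f(z) = 1/(-3 − w)^2 = (1/(-3)^2) · (1 − w/(-3))^{−2}.
By the binomial series (1−u)^{−2} = Σ_{n≥0} C(n+1, 1) u^n for |u|<1, with u = w/(-3):
  c_n = C(n+1, 1) / (-3)^(n+2).
  c_0 = 1/(-3)^2 = 1/9.
  c_1 = 2/(-3)^3 = -2/27.
  c_2 = 3/(-3)^4 = 1/27.
The series is valid for |w/d| < 1, i.e. |z − z₀| < |d|.
Radius of convergence: R = |-3 − z₀| = |-3| = 3 (distance from z₀ to the singularity z = -3).

c_0 = 1/9, c_1 = -2/27, c_2 = 1/27; R = 3.


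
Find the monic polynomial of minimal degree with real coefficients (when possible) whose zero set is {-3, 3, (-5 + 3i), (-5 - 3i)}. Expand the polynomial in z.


The polynomial is p(z) = ∏_{α ∈ S} (z − α), where S = {-3, 3, (-5 + 3i), (-5 - 3i)}.
Expanding the product yields: p(z) = z^4 + 10·z^3 + 25·z^2 -90·z -306.
Note conjugate pairs combine to real quadratics: (z − (-5+3i))(z − (-5−3i)) = z² + 10z + 34.
The resulting polynomial has degree 4 and real coefficients as required.

p(z) = z^4 + 10·z^3 + 25·z^2 -90·z -306.


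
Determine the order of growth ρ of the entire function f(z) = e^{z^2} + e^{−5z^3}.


Each summand is entire of order 2 and 3 respectively (as in the single-exponential case). The order of a sum is at most the max of the orders, so ρ ≤ 3. For the lower bound: on |z|=r choose arg z so that -5z^3 is real positive; then |e^{-5z^3}| = e^{5r^3} while |e^{1z^2}| ≤ e^{1r^2} = o(e^{5r^3}). So |f| ≥ e^{5r^3}(1 − o(1)) and ρ ≥ 3. Hence ρ = max(2, 3) = 3.
Therefore ρ = 3.

Order ρ = 3.


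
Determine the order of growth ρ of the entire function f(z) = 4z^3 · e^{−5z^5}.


M(r) = max_{|z|=r} |4|·|z|^3·|e^{−5z^5}| = 4·r^3 · e^{5r^5} (the factors attain their maxima compatibly on |z|=r). Then log M(r) = log 4 + 3·log r + 5r^5, dominated by the last term, so log log M(r) ~ 5·log r. The polynomial factor 4z^3 contributes only a log r term and does not affect the order. ρ = 5.
Therefore ρ = 5.

Order ρ = 5.


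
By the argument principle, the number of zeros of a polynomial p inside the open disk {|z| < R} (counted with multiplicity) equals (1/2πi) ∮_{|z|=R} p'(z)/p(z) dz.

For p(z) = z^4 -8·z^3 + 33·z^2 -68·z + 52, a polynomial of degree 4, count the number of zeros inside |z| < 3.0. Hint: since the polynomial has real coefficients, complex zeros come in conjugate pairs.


The zeros of p are: (2 + 3i), (2 - 3i), 2, 2.
Their magnitudes are: 3.606, 3.606, 2, 2.
Zeros with |z| < R = 3.0: 2, 2.
Count = 2.
By the argument principle, (1/2πi) ∮_{|z|=R} p'(z)/p(z) dz equals exactly this count.

Number of zeros inside |z| < 3.0: 2.


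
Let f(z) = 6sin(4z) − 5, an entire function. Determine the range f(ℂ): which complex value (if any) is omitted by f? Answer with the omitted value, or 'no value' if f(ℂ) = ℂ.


Little Picard bounds the complement of f(ℂ) to at most one point.
sin is entire and surjective onto ℂ: for every w ∈ ℂ, sin(ζ) = w has a solution ζ ∈ ℂ (e.g., via the complex inverse arcsin). With ζ = 4z this gives z = ζ/(4). Then 6·sin(4z) takes every value in 6·ℂ = ℂ, and adding -5 is a bijection of ℂ. So f is surjective and omits no value. (Note: only on the real line is sin bounded by [−1, 1].)

Omitted value: no value.


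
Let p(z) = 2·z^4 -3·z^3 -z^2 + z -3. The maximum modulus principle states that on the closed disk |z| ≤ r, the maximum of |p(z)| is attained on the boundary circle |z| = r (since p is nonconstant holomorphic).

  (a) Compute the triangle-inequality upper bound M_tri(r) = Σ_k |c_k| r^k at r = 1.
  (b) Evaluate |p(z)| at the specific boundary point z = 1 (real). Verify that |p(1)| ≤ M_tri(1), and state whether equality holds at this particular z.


Coefficients: c_0 = -3, c_1 = 1, c_2 = -1, c_3 = -3, c_4 = 2. Radius r = 1.
Part (a). Triangle bound: M_tri(r) = Σ_k |c_k| r^k
  = |-3|·1^0 + |1|·1^1 + |-1|·1^2 + |-3|·1^3 + |2|·1^4
  = 3 + 1 + 1 + 3 + 2 = 10.
This bounds M(r) := max_{|z|=r} |p(z)| from above; equality holds iff all terms c_k z^k can be made to align in phase at a single z on |z|=r.
Part (b). At z = 1 (real, on the circle |z| = r):
  p(1) = (-3)·1^0 + (1)·1^1 + (-1)·1^2 + (-3)·1^3 + (2)·1^4 = -4.
  |p(1)| = 4.
Check: |p(1)| = 4 ≤ 10 = M_tri(1). ✓ Equality does not hold at z = 1 (the coefficients have mixed signs, so the terms do not all align in phase there).

M_tri(1) = 10; |p(1)| = 4; equality at z=1: no.


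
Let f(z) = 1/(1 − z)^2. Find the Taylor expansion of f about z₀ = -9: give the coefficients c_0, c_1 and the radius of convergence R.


Let w = z − z₀, so z = z₀ + w.
Then 1 − z = 1 − (z₀ + w) = (1 − z₀) − w = 10 − w.
f(z) = 1/(10 − w)^2 = (1/(10)^2) · (1 − w/(10))^{−2}.
By the binomial series (1−u)^{−2} = Σ_{n≥0} C(n+1, 1) u^n for |u|<1, with u = w/(10):
  c_n = C(n+1, 1) / (10)^(n+2).
  c_0 = 1/(10)^2 = 1/100.
  c_1 = 2/(10)^3 = 1/500.
The series is valid for |w/d| < 1, i.e. |z − z₀| < |d|.
Radius of convergence: R = |1 − z₀| = |10| = 10 (distance from z₀ to the singularity z = 1).

c_0 = 1/100, c_1 = 1/500; R = 10.


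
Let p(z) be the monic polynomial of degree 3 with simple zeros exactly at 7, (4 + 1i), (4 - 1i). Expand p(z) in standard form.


The polynomial is p(z) = ∏_{α ∈ S} (z − α), where S = {7, (4 + 1i), (4 - 1i)}.
Expanding the product yields: p(z) = z^3 -15·z^2 + 73·z -119.
Note conjugate pairs combine to real quadratics: (z − (4+1i))(z − (4−1i)) = z² − 8z + 17.
The resulting polynomial has degree 3 and real coefficients as required.

p(z) = z^3 -15·z^2 + 73·z -119.


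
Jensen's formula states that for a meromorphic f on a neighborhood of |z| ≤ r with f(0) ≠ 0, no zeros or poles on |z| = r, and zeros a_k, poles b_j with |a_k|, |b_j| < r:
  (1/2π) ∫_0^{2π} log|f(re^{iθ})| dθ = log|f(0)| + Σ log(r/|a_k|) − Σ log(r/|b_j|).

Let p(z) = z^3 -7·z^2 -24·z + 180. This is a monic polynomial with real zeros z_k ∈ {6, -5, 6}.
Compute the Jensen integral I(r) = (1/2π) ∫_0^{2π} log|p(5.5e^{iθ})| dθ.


Zeros: -5, 6, 6; r = 5.5.
Inside |z| < r: -5. Outside (|z| ≥ r): 6, 6.
p(0) = 180, so log|p(0)| = log(180) = 5.1930.
Apply Jensen: I(r) = log|p(0)| + Σ_k log(r/|z_k|), summed over zeros inside |z| < r.
  log(r/|z_k|) for z_k = -5: log(5.5/5) = 0.0953
  Outside zeros (6, 6) contribute nothing to the Jensen sum.
Sum over inside zeros: 0.0953.
I(r) = log|p(0)| + (inside sum) = 5.1930 + 0.0953 = 5.2883.
Note: since some zeros are outside |z| ≤ r, the simplified n·log(r) form does NOT apply — only the inside zeros contribute.

I(r) ≈ 5.2883.


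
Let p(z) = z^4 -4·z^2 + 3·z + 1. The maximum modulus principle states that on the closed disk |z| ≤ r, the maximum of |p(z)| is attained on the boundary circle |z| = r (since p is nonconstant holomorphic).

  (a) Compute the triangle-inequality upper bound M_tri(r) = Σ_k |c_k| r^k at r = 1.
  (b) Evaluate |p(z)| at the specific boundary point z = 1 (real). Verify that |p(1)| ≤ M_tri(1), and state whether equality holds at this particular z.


Coefficients: c_0 = 1, c_1 = 3, c_2 = -4, c_3 = 0, c_4 = 1. Radius r = 1.
Part (a). Triangle bound: M_tri(r) = Σ_k |c_k| r^k
  = |1|·1^0 + |3|·1^1 + |-4|·1^2 + |0|·1^3 + |1|·1^4
  = 1 + 3 + 4 + 0 + 1 = 9.
This bounds M(r) := max_{|z|=r} |p(z)| from above; equality holds iff all terms c_k z^k can be made to align in phase at a single z on |z|=r.
Part (b). At z = 1 (real, on the circle |z| = r):
  p(1) = (1)·1^0 + (3)·1^1 + (-4)·1^2 + (0)·1^3 + (1)·1^4 = 1.
  |p(1)| = 1.
Check: |p(1)| = 1 ≤ 9 = M_tri(1). ✓ Equality does not hold at z = 1 (the coefficients have mixed signs, so the terms do not all align in phase there).

M_tri(1) = 9; |p(1)| = 1; equality at z=1: no.


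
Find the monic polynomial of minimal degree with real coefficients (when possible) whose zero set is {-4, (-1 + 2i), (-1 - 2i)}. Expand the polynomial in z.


The polynomial is p(z) = ∏_{α ∈ S} (z − α), where S = {-4, (-1 + 2i), (-1 - 2i)}.
Expanding the product yields: p(z) = z^3 + 6·z^2 + 13·z + 20.
Note conjugate pairs combine to real quadratics: (z − (-1+2i))(z − (-1−2i)) = z² + 2z + 5.
The resulting polynomial has degree 3 and real coefficients as required.

p(z) = z^3 + 6·z^2 + 13·z + 20.


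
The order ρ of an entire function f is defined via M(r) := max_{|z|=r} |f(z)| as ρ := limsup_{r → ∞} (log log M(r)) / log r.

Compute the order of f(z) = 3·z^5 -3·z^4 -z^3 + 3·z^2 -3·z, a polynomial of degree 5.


|f(z)| ≤ Σ|c_k|·r^k = O(r^5) as r → ∞. Polynomial growth is O(e^{r^ε}) for every ε > 0 (since r^5/e^{r^ε} → 0), so ρ ≤ ε for all ε > 0, i.e. ρ = 0. Every nonconstant polynomial has order 0.
Therefore ρ = 0.

Order ρ = 0.


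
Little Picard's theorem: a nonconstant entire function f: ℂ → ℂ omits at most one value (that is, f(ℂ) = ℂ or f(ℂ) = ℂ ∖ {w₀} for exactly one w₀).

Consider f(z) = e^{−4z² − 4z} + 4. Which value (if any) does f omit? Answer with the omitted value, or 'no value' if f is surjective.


Little Picard bounds the complement of f(ℂ) to at most one point.
The exponent g(z) = −4z² − 4z is a nonconstant polynomial, hence surjective onto ℂ. So e^{g(z)} takes every value in {e^w : w ∈ ℂ} = ℂ ∖ {0}. Adding 4 shifts the range to ℂ ∖ {4}. f omits exactly 4.

Omitted value: 4.


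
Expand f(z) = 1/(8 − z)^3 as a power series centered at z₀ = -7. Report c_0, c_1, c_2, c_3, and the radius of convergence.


Let w = z − z₀, so z = z₀ + w.
Then 8 − z = 8 − (z₀ + w) = (8 − z₀) − w = 15 − w.
f(z) = 1/(15 − w)^3 = (1/(15)^3) · (1 − w/(15))^{−3}.
By the binomial series (1−u)^{−3} = Σ_{n≥0} C(n+2, 2) u^n for |u|<1, with u = w/(15):
  c_n = C(n+2, 2) / (15)^(n+3).
  c_0 = 1/(15)^3 = 1/3375.
  c_1 = 3/(15)^4 = 1/16875.
  c_2 = 6/(15)^5 = 2/253125.
  c_3 = 10/(15)^6 = 2/2278125.
The series is valid for |w/d| < 1, i.e. |z − z₀| < |d|.
Radius of convergence: R = |8 − z₀| = |15| = 15 (distance from z₀ to the singularity z = 8).

c_0 = 1/3375, c_1 = 1/16875, c_2 = 2/253125, c_3 = 2/2278125; R = 15.


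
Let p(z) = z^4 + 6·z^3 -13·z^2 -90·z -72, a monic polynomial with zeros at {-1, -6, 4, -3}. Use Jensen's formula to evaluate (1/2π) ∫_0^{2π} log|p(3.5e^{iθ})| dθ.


Zeros: -6, -3, -1, 4; r = 3.5.
Inside |z| < r: -3, -1. Outside (|z| ≥ r): -6, 4.
p(0) = -72, so log|p(0)| = log(72) = 4.2767.
Apply Jensen: I(r) = log|p(0)| + Σ_k log(r/|z_k|), summed over zeros inside |z| < r.
  log(r/|z_k|) for z_k = -1: log(3.5/1) = 1.2528
  log(r/|z_k|) for z_k = -3: log(3.5/3) = 0.1542
  Outside zeros (-6, 4) contribute nothing to the Jensen sum.
Sum over inside zeros: 1.4069.
I(r) = log|p(0)| + (inside sum) = 4.2767 + 1.4069 = 5.6836.
Note: since some zeros are outside |z| ≤ r, the simplified n·log(r) form does NOT apply — only the inside zeros contribute.

I(r) ≈ 5.6836.
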